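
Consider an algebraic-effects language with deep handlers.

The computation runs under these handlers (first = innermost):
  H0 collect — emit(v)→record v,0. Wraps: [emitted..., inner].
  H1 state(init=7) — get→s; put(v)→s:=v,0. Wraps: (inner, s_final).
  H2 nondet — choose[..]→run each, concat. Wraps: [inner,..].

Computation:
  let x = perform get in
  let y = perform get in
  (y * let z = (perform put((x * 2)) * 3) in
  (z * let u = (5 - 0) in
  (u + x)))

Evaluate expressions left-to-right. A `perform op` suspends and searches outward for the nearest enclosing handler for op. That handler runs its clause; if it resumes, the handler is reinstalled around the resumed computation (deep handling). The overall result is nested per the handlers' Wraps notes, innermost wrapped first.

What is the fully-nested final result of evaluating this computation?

Step-by-step:
get @ H1 ⇒ 7
get @ H1 ⇒ 7
put(14) @ H1 ⇒ s:=14
H0 returns [0]
H1 returns ([0], 14)
H2 returns [([0], 14)]
= [([0], 14)]

Answer: [([0], 14)]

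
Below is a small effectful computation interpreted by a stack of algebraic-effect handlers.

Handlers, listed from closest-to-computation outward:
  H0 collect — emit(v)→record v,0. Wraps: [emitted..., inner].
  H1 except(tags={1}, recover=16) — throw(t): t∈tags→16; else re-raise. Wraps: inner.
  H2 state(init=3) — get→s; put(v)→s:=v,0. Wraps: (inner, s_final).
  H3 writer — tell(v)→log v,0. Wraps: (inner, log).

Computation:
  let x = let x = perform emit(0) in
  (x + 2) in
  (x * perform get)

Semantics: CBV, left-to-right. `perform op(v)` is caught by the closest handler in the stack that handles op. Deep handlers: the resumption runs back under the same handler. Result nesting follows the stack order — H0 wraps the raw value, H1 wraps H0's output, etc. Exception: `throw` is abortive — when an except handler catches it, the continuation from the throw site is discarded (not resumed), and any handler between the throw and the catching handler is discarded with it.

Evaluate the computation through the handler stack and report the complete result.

Evaluation trace:
emit(0) @ H0 ⇒ out+=0
get @ H2 ⇒ 3
H0 returns [0, 6]
H1 returns [0, 6]
H2 returns ([0, 6], 3)
H3 returns (([0, 6], 3), ())
= (([0, 6], 3), ())

Answer: (([0, 6], 3), ())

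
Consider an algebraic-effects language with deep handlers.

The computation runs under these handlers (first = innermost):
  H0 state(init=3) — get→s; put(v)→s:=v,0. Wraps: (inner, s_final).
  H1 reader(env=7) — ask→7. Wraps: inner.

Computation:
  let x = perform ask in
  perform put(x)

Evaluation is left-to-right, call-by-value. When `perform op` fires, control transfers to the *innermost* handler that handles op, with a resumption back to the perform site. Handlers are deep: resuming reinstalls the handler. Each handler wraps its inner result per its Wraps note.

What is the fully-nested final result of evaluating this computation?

Answer: (0, 7)

Step-by-step:
ask @ H1 ⇒ 7
put(7) @ H0 ⇒ s:=7
H0 returns (0, 7)
H1 returns (0, 7)
= (0, 7)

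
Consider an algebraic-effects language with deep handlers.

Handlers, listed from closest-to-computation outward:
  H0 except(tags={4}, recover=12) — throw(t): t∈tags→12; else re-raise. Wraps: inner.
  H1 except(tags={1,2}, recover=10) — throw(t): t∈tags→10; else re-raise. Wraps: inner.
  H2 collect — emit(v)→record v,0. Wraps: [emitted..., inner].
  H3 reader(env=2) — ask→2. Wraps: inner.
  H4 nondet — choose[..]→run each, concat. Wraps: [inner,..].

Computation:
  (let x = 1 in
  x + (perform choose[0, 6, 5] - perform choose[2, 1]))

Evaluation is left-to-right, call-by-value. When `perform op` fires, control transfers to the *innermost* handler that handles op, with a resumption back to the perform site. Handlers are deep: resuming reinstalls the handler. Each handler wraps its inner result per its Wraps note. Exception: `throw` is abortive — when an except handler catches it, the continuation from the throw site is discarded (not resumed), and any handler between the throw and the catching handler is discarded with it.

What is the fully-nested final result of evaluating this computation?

Working:
choose[0, 6, 5] @ H4
  branch[0] choose=0:
    choose[2, 1] @ H4
      branch[0] choose=2:
        H0 returns -1
        H1 returns -1
        H2 returns [-1]
        H3 returns [-1]
        H4 returns [[-1]]
      branch[1] choose=1:
        H0 returns 0
        H1 returns 0
        H2 returns [0]
        H3 returns [0]
        H4 returns [[0]]
  branch[1] choose=6:
    choose[2, 1] @ H4
      branch[0] choose=2:
        H0 returns 5
        H1 returns 5
        H2 returns [5]
        H3 returns [5]
        H4 returns [[5]]
      branch[1] choose=1:
        H0 returns 6
        H1 returns 6
        H2 returns [6]
        H3 returns [6]
        H4 returns [[6]]
  branch[2] choose=5:
    choose[2, 1] @ H4
      branch[0] choose=2:
        H0 returns 4
        H1 returns 4
        H2 returns [4]
        H3 returns [4]
        H4 returns [[4]]
      branch[1] choose=1:
        H0 returns 5
        H1 returns 5
        H2 returns [5]
        H3 returns [5]
        H4 returns [[5]]
= [[-1], [0], [5], [6], [4], [5]]

Answer: [[-1], [0], [5], [6], [4], [5]]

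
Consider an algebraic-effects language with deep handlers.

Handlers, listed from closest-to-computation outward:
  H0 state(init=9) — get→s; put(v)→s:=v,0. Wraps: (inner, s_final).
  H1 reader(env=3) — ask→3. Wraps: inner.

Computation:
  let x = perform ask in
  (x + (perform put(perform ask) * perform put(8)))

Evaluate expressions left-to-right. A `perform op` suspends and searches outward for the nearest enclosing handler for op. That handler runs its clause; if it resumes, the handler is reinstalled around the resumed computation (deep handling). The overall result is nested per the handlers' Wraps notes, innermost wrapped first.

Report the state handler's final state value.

Evaluation trace:
ask @ H1 ⇒ 3
ask @ H1 ⇒ 3
put(3) @ H0 ⇒ s:=3
put(8) @ H0 ⇒ s:=8
H0 returns (3, 8)
H1 returns (3, 8)
= (3, 8)

Answer: 8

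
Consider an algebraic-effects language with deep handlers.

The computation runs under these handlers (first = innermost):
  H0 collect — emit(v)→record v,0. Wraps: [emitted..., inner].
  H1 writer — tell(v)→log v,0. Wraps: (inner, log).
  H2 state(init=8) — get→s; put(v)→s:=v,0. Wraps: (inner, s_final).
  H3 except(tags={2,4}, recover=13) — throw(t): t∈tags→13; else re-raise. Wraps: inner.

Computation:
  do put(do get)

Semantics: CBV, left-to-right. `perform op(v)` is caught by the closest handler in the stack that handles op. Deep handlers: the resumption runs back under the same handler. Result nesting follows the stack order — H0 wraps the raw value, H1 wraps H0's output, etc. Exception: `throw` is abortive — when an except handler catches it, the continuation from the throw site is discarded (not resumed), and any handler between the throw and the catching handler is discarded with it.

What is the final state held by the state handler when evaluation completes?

Answer: 8

Working:
get @ H2 ⇒ 8
put(8) @ H2 ⇒ s:=8
H0 returns [0]
H1 returns ([0], ())
H2 returns (([0], ()), 8)
H3 returns (([0], ()), 8)
= (([0], ()), 8)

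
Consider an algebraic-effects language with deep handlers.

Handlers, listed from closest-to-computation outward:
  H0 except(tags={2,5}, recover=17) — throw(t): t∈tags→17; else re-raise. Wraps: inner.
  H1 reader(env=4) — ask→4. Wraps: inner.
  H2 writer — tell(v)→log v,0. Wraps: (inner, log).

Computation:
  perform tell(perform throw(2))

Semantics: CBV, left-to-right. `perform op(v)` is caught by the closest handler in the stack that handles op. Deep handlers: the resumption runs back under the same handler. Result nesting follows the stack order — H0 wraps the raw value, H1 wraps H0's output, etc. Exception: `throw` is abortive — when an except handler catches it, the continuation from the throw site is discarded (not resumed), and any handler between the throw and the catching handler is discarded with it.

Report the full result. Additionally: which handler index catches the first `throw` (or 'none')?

Answer: (17, ()) ; first throw caught by: H0

Evaluation trace:
throw(2) @ H0 caught ⇒ 17
H1 returns 17
H2 returns (17, ())
= (17, ())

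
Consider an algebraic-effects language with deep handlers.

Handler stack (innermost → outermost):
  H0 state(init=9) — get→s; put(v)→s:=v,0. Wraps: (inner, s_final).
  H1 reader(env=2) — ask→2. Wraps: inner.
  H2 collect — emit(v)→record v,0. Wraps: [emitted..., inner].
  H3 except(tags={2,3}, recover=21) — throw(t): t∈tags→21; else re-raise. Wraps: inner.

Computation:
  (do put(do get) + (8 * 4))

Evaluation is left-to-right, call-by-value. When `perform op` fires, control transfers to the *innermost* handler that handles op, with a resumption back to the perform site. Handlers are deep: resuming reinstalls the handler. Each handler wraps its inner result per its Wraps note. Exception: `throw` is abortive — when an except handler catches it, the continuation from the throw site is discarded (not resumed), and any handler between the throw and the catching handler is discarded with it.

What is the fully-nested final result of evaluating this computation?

Answer: [(32, 9)]

Working:
get @ H0 ⇒ 9
put(9) @ H0 ⇒ s:=9
H0 returns (32, 9)
H1 returns (32, 9)
H2 returns [(32, 9)]
H3 returns [(32, 9)]
= [(32, 9)]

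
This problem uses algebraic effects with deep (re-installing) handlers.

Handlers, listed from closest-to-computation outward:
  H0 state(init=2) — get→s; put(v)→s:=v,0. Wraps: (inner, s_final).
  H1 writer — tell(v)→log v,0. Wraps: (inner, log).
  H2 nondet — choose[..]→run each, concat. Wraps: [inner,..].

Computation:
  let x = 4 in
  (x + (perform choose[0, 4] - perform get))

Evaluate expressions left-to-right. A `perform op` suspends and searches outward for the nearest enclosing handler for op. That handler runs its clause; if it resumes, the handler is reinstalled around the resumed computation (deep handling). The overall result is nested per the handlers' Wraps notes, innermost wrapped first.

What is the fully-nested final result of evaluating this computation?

Answer: [((2, 2), ()), ((6, 2), ())]

Evaluation trace:
choose[0, 4] @ H2
  branch[0] choose=0:
    get @ H0 ⇒ 2
    H0 returns (2, 2)
    H1 returns ((2, 2), ())
    H2 returns [((2, 2), ())]
  branch[1] choose=4:
    get @ H0 ⇒ 2
    H0 returns (6, 2)
    H1 returns ((6, 2), ())
    H2 returns [((6, 2), ())]
= [((2, 2), ()), ((6, 2), ())]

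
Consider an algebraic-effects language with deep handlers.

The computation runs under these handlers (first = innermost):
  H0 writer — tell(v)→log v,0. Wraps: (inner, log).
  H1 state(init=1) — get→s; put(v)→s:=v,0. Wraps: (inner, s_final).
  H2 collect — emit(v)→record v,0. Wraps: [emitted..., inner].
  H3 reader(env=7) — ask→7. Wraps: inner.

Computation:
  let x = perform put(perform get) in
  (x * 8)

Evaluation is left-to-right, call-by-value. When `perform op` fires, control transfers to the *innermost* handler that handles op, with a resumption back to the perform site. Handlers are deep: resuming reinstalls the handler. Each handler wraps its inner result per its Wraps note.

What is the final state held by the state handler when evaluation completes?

Answer: 1

Step-by-step:
get @ H1 ⇒ 1
put(1) @ H1 ⇒ s:=1
H0 returns (0, ())
H1 returns ((0, ()), 1)
H2 returns [((0, ()), 1)]
H3 returns [((0, ()), 1)]
= [((0, ()), 1)]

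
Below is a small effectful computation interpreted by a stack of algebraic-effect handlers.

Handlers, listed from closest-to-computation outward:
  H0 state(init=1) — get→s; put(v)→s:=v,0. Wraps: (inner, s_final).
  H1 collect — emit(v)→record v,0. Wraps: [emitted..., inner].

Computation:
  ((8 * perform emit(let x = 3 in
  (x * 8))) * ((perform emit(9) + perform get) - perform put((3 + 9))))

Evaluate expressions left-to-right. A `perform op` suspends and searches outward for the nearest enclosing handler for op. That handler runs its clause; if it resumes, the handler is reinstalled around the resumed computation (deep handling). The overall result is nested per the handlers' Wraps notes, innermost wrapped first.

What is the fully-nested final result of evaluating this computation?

Step-by-step:
emit(24) @ H1 ⇒ out+=24
emit(9) @ H1 ⇒ out+=9
get @ H0 ⇒ 1
put(12) @ H0 ⇒ s:=12
H0 returns (0, 12)
H1 returns [24, 9, (0, 12)]
= [24, 9, (0, 12)]

Answer: [24, 9, (0, 12)]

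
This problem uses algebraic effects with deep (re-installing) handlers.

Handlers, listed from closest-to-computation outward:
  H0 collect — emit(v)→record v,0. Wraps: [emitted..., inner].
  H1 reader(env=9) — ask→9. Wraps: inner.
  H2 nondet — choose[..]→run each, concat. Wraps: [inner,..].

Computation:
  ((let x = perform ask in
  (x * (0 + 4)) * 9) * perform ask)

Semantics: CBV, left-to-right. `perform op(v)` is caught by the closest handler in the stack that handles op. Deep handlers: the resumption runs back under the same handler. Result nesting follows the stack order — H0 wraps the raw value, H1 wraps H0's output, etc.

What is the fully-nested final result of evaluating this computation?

Answer: [[2916]]

Evaluation trace:
ask @ H1 ⇒ 9
ask @ H1 ⇒ 9
H0 returns [2916]
H1 returns [2916]
H2 returns [[2916]]
= [[2916]]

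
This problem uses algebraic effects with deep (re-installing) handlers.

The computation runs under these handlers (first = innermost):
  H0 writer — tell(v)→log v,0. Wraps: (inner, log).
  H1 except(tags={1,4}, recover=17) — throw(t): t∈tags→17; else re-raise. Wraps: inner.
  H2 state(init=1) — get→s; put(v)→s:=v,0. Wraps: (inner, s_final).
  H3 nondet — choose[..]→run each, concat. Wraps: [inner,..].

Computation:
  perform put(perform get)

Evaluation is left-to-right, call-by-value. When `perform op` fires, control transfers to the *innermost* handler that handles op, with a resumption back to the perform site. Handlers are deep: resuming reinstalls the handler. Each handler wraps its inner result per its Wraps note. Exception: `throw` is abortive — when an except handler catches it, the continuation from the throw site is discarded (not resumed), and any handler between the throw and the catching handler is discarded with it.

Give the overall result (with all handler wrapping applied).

Answer: [((0, ()), 1)]

Working:
get @ H2 ⇒ 1
put(1) @ H2 ⇒ s:=1
H0 returns (0, ())
H1 returns (0, ())
H2 returns ((0, ()), 1)
H3 returns [((0, ()), 1)]
= [((0, ()), 1)]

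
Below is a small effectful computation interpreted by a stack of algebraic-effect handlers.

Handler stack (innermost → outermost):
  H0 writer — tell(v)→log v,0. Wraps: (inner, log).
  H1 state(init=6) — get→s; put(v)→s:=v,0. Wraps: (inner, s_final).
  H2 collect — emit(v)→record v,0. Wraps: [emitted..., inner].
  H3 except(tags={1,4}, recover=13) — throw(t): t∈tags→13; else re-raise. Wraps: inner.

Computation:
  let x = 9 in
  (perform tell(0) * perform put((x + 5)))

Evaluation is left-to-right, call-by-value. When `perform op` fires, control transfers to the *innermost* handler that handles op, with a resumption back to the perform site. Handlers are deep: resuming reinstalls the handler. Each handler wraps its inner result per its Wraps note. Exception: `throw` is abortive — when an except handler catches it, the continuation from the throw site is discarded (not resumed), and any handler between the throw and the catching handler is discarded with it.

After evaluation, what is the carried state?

Step-by-step:
tell(0) @ H0 ⇒ log+=0
put(14) @ H1 ⇒ s:=14
H0 returns (0, (0))
H1 returns ((0, (0)), 14)
H2 returns [((0, (0)), 14)]
H3 returns [((0, (0)), 14)]
= [((0, (0)), 14)]

Answer: 14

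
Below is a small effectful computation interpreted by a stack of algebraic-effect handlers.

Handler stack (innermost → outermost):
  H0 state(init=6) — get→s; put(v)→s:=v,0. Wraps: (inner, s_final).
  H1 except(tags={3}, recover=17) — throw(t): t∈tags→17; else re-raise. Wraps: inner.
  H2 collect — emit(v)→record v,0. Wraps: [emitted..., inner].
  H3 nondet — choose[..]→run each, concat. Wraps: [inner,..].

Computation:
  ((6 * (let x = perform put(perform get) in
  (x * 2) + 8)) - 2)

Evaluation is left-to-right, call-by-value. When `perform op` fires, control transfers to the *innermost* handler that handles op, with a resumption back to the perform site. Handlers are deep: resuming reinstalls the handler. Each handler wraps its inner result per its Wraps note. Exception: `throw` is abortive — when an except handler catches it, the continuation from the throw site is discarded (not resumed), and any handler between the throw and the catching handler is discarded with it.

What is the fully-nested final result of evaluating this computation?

Working:
get @ H0 ⇒ 6
put(6) @ H0 ⇒ s:=6
H0 returns (46, 6)
H1 returns (46, 6)
H2 returns [(46, 6)]
H3 returns [[(46, 6)]]
= [[(46, 6)]]

Answer: [[(46, 6)]]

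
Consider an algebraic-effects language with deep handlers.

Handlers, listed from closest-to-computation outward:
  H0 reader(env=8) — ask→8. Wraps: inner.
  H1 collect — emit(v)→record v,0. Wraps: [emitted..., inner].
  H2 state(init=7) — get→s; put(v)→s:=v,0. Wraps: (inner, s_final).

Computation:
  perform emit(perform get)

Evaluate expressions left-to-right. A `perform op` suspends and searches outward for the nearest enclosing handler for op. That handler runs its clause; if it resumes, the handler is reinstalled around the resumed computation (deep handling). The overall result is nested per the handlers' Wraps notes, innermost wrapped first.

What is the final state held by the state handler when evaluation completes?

Answer: 7

Evaluation trace:
get @ H2 ⇒ 7
emit(7) @ H1 ⇒ out+=7
H0 returns 0
H1 returns [7, 0]
H2 returns ([7, 0], 7)
= ([7, 0], 7)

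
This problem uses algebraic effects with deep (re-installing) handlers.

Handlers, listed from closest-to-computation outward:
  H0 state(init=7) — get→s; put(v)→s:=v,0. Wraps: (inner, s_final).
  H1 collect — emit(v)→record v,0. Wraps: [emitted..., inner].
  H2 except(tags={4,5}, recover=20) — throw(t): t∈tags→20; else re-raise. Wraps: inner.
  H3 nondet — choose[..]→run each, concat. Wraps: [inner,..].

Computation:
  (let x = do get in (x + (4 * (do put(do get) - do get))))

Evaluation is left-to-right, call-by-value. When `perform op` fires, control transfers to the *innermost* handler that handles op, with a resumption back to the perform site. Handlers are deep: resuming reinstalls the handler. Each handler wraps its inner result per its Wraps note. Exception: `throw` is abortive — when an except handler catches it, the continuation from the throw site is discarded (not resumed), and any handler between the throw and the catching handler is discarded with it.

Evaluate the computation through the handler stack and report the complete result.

Answer: [[(-21, 7)]]

Step-by-step:
get @ H0 ⇒ 7
get @ H0 ⇒ 7
put(7) @ H0 ⇒ s:=7
get @ H0 ⇒ 7
H0 returns (-21, 7)
H1 returns [(-21, 7)]
H2 returns [(-21, 7)]
H3 returns [[(-21, 7)]]
= [[(-21, 7)]]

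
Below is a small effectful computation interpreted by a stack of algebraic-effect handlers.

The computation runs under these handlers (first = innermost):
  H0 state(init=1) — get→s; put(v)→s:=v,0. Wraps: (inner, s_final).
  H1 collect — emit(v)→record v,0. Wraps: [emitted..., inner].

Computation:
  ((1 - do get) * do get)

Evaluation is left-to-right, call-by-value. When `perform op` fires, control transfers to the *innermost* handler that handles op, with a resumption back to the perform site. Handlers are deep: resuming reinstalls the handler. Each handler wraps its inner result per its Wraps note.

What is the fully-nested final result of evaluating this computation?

Answer: [(0, 1)]

Step-by-step:
get @ H0 ⇒ 1
get @ H0 ⇒ 1
H0 returns (0, 1)
H1 returns [(0, 1)]
= [(0, 1)]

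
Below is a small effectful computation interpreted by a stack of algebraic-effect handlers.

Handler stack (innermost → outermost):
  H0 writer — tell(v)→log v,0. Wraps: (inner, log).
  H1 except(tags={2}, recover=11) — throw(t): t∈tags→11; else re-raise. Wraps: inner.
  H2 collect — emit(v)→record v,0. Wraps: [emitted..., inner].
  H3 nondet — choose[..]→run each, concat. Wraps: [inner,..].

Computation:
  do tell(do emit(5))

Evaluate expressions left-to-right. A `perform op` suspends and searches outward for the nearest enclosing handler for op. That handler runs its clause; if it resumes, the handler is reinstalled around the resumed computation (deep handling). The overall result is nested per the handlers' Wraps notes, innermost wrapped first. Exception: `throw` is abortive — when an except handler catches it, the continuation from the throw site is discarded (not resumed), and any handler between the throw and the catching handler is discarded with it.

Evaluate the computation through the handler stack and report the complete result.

Answer: [[5, (0, (0))]]

Working:
emit(5) @ H2 ⇒ out+=5
tell(0) @ H0 ⇒ log+=0
H0 returns (0, (0))
H1 returns (0, (0))
H2 returns [5, (0, (0))]
H3 returns [[5, (0, (0))]]
= [[5, (0, (0))]]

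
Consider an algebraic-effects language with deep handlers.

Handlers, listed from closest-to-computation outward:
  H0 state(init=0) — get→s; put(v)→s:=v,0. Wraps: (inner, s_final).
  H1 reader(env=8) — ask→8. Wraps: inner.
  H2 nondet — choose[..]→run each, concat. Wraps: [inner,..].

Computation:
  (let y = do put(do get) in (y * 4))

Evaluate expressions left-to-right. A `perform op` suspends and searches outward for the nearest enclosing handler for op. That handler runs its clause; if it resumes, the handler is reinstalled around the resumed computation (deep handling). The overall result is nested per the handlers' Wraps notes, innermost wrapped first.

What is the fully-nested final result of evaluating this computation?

Answer: [(0, 0)]

Step-by-step:
get @ H0 ⇒ 0
put(0) @ H0 ⇒ s:=0
H0 returns (0, 0)
H1 returns (0, 0)
H2 returns [(0, 0)]
= [(0, 0)]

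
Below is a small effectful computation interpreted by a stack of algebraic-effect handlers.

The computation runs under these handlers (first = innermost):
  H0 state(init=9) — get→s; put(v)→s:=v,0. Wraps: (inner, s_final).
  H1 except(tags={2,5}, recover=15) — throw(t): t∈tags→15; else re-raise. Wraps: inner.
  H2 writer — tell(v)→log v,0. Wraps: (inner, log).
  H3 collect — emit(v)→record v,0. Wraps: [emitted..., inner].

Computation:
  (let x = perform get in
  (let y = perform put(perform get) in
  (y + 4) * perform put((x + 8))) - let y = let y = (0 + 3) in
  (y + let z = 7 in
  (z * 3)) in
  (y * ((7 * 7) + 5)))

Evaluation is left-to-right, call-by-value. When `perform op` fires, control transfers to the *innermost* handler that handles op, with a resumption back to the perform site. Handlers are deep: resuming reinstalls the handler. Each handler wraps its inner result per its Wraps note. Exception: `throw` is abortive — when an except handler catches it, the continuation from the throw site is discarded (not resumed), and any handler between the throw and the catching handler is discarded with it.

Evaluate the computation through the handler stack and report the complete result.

Answer: [((-1296, 17), ())]

Evaluation trace:
get @ H0 ⇒ 9
get @ H0 ⇒ 9
put(9) @ H0 ⇒ s:=9
put(17) @ H0 ⇒ s:=17
H0 returns (-1296, 17)
H1 returns (-1296, 17)
H2 returns ((-1296, 17), ())
H3 returns [((-1296, 17), ())]
= [((-1296, 17), ())]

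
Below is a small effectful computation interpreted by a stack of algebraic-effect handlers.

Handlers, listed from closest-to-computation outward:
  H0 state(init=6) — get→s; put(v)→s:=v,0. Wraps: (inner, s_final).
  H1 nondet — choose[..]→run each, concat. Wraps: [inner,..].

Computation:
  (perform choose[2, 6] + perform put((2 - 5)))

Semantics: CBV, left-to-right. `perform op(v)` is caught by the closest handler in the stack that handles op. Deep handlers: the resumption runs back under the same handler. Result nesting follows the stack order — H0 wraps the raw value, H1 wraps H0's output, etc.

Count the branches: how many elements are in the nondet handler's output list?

Working:
choose[2, 6] @ H1
  branch[0] choose=2:
    put(-3) @ H0 ⇒ s:=-3
    H0 returns (2, -3)
    H1 returns [(2, -3)]
  branch[1] choose=6:
    put(-3) @ H0 ⇒ s:=-3
    H0 returns (6, -3)
    H1 returns [(6, -3)]
= [(2, -3), (6, -3)]

Answer: 2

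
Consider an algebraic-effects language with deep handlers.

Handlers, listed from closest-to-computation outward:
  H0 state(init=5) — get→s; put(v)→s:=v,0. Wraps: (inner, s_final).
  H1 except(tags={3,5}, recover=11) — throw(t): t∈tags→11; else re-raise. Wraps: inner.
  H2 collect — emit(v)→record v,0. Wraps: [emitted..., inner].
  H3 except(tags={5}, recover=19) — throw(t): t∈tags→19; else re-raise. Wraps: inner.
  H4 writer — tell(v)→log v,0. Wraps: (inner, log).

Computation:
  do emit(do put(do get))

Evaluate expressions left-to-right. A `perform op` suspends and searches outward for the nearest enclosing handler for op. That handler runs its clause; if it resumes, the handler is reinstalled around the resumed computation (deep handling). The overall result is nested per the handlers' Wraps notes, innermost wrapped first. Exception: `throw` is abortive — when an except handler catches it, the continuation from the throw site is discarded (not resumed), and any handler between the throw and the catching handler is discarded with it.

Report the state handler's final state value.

Answer: 5

Step-by-step:
get @ H0 ⇒ 5
put(5) @ H0 ⇒ s:=5
emit(0) @ H2 ⇒ out+=0
H0 returns (0, 5)
H1 returns (0, 5)
H2 returns [0, (0, 5)]
H3 returns [0, (0, 5)]
H4 returns ([0, (0, 5)], ())
= ([0, (0, 5)], ())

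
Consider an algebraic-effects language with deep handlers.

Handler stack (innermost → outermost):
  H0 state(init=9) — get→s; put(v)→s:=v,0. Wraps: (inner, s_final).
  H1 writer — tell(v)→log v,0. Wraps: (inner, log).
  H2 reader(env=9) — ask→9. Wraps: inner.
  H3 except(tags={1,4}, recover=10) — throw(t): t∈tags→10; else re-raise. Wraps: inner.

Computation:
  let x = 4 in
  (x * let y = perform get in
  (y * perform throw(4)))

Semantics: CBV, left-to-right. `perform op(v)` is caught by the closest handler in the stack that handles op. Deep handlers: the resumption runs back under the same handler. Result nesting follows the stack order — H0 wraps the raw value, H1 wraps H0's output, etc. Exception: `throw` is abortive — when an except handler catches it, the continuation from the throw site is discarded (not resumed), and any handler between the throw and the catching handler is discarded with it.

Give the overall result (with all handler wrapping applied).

Answer: 10

Evaluation trace:
get @ H0 ⇒ 9
throw(4) @ H3 caught ⇒ 10
= 10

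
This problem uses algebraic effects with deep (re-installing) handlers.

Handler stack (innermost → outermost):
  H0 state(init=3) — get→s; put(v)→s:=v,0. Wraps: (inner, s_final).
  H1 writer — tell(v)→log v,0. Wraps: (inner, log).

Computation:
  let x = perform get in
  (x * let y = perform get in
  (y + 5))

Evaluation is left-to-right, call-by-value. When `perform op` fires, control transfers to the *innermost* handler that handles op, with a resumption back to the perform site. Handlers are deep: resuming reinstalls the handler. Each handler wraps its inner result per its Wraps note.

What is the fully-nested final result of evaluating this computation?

Answer: ((24, 3), ())

Evaluation trace:
get @ H0 ⇒ 3
get @ H0 ⇒ 3
H0 returns (24, 3)
H1 returns ((24, 3), ())
= ((24, 3), ())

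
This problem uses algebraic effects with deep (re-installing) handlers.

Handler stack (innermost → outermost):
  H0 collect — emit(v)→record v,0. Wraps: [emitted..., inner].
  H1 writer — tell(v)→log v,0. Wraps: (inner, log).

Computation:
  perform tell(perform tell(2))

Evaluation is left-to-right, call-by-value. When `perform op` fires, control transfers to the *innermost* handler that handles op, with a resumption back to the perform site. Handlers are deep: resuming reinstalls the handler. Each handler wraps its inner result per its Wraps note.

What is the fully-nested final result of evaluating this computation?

Working:
tell(2) @ H1 ⇒ log+=2
tell(0) @ H1 ⇒ log+=0
H0 returns [0]
H1 returns ([0], (2, 0))
= ([0], (2, 0))

Answer: ([0], (2, 0))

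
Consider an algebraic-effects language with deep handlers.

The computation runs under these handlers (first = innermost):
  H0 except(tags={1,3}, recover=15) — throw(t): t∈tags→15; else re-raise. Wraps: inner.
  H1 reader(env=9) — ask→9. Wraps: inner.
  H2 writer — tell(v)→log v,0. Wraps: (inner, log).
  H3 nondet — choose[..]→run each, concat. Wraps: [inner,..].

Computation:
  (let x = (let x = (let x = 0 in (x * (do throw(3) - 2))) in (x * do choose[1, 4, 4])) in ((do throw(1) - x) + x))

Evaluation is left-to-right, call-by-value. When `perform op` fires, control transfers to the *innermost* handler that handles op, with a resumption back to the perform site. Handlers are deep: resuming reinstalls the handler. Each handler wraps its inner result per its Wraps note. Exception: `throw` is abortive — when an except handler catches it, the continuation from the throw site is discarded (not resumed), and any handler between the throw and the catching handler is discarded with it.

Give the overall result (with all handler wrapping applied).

Evaluation trace:
throw(3) @ H0 caught ⇒ 15
H1 returns 15
H2 returns (15, ())
H3 returns [(15, ())]
= [(15, ())]

Answer: [(15, ())]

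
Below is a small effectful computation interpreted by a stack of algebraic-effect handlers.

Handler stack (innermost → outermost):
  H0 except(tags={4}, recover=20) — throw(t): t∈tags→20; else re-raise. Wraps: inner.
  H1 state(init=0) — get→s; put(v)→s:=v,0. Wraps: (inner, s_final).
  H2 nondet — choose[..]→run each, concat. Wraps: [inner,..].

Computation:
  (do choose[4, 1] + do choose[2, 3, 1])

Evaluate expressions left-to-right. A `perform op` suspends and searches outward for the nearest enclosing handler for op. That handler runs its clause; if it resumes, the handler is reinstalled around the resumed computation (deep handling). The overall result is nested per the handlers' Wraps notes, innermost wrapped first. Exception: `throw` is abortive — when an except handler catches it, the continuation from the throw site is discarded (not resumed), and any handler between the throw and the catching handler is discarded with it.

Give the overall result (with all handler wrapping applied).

Answer: [(6, 0), (7, 0), (5, 0), (3, 0), (4, 0), (2, 0)]

Step-by-step:
choose[4, 1] @ H2
  branch[0] choose=4:
    choose[2, 3, 1] @ H2
      branch[0] choose=2:
        H0 returns 6
        H1 returns (6, 0)
        H2 returns [(6, 0)]
      branch[1] choose=3:
        H0 returns 7
        H1 returns (7, 0)
        H2 returns [(7, 0)]
      branch[2] choose=1:
        H0 returns 5
        H1 returns (5, 0)
        H2 returns [(5, 0)]
  branch[1] choose=1:
    choose[2, 3, 1] @ H2
      branch[0] choose=2:
        H0 returns 3
        H1 returns (3, 0)
        H2 returns [(3, 0)]
      branch[1] choose=3:
        H0 returns 4
        H1 returns (4, 0)
        H2 returns [(4, 0)]
      branch[2] choose=1:
        H0 returns 2
        H1 returns (2, 0)
        H2 returns [(2, 0)]
= [(6, 0), (7, 0), (5, 0), (3, 0), (4, 0), (2, 0)]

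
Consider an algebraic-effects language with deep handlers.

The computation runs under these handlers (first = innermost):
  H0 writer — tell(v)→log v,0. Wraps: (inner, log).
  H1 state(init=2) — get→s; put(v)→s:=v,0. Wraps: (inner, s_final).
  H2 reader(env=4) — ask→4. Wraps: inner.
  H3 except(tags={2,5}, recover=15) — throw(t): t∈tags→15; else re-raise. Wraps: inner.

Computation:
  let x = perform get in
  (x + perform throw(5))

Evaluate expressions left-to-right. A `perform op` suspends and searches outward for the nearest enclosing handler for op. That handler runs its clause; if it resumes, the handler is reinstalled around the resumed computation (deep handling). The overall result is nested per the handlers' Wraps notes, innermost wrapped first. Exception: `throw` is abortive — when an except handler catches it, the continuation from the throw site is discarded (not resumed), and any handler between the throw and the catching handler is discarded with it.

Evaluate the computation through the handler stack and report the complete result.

Step-by-step:
get @ H1 ⇒ 2
throw(5) @ H3 caught ⇒ 15
= 15

Answer: 15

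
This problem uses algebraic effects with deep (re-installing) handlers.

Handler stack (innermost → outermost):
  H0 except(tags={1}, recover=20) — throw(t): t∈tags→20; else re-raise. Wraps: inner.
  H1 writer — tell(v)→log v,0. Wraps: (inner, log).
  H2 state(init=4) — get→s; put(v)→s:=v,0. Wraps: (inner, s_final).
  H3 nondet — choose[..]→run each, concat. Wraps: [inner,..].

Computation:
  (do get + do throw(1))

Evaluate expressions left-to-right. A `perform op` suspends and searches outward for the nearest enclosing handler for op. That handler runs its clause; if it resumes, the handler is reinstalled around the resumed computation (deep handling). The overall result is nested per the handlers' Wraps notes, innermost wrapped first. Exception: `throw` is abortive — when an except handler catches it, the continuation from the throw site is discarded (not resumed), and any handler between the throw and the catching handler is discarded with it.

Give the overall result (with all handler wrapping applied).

Answer: [((20, ()), 4)]

Step-by-step:
get @ H2 ⇒ 4
throw(1) @ H0 caught ⇒ 20
H1 returns (20, ())
H2 returns ((20, ()), 4)
H3 returns [((20, ()), 4)]
= [((20, ()), 4)]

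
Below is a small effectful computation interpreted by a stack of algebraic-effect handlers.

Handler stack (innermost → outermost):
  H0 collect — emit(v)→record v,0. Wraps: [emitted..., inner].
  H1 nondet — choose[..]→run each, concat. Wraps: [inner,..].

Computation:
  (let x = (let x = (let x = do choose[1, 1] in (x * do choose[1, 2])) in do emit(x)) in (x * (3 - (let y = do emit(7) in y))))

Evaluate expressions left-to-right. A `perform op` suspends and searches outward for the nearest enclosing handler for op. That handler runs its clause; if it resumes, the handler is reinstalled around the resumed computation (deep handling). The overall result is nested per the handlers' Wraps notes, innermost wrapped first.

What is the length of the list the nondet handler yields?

Answer: 4

Evaluation trace:
choose[1, 1] @ H1
  branch[0] choose=1:
    choose[1, 2] @ H1
      branch[0] choose=1:
        emit(1) @ H0 ⇒ out+=1
        emit(7) @ H0 ⇒ out+=7
        H0 returns [1, 7, 0]
        H1 returns [[1, 7, 0]]
      branch[1] choose=2:
        emit(2) @ H0 ⇒ out+=2
        emit(7) @ H0 ⇒ out+=7
        H0 returns [2, 7, 0]
        H1 returns [[2, 7, 0]]
  branch[1] choose=1:
    choose[1, 2] @ H1
      branch[0] choose=1:
        emit(1) @ H0 ⇒ out+=1
        emit(7) @ H0 ⇒ out+=7
        H0 returns [1, 7, 0]
        H1 returns [[1, 7, 0]]
      branch[1] choose=2:
        emit(2) @ H0 ⇒ out+=2
        emit(7) @ H0 ⇒ out+=7
        H0 returns [2, 7, 0]
        H1 returns [[2, 7, 0]]
= [[1, 7, 0], [2, 7, 0], [1, 7, 0], [2, 7, 0]]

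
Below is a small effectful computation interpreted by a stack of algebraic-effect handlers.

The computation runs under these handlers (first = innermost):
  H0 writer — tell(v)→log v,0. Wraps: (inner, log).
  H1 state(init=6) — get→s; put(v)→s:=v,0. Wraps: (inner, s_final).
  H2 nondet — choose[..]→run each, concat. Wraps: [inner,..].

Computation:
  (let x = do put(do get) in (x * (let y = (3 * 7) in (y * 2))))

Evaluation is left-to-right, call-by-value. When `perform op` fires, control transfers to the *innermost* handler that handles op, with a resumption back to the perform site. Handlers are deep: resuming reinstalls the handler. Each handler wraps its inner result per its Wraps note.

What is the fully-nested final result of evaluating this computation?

Evaluation trace:
get @ H1 ⇒ 6
put(6) @ H1 ⇒ s:=6
H0 returns (0, ())
H1 returns ((0, ()), 6)
H2 returns [((0, ()), 6)]
= [((0, ()), 6)]

Answer: [((0, ()), 6)]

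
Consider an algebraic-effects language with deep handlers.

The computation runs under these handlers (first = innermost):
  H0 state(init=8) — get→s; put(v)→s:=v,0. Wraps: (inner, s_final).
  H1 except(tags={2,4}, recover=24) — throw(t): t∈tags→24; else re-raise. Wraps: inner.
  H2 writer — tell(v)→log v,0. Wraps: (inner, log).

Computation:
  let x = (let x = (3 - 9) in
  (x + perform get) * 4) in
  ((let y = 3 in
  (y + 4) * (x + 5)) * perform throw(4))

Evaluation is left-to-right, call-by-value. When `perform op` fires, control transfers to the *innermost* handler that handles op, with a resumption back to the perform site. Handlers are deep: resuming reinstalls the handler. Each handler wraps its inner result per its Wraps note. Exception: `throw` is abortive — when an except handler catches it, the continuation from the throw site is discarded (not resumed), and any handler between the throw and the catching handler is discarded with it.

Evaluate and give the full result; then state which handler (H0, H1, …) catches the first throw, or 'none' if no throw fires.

Answer: (24, ()) ; first throw caught by: H1

Evaluation trace:
get @ H0 ⇒ 8
throw(4) @ H1 caught ⇒ 24
H2 returns (24, ())
= (24, ())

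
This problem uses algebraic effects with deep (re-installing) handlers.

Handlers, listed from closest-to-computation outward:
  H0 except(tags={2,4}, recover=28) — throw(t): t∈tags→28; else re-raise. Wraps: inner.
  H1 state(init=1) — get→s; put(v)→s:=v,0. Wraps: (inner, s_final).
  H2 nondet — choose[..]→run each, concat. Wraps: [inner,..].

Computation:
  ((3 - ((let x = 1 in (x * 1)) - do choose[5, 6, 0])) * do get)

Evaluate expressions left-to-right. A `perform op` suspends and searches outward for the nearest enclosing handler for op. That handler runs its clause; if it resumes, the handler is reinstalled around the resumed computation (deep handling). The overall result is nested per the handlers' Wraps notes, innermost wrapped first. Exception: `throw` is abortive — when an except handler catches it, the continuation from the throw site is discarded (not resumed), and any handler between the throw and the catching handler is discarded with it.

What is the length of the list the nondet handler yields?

Step-by-step:
choose[5, 6, 0] @ H2
  branch[0] choose=5:
    get @ H1 ⇒ 1
    H0 returns 7
    H1 returns (7, 1)
    H2 returns [(7, 1)]
  branch[1] choose=6:
    get @ H1 ⇒ 1
    H0 returns 8
    H1 returns (8, 1)
    H2 returns [(8, 1)]
  branch[2] choose=0:
    get @ H1 ⇒ 1
    H0 returns 2
    H1 returns (2, 1)
    H2 returns [(2, 1)]
= [(7, 1), (8, 1), (2, 1)]

Answer: 3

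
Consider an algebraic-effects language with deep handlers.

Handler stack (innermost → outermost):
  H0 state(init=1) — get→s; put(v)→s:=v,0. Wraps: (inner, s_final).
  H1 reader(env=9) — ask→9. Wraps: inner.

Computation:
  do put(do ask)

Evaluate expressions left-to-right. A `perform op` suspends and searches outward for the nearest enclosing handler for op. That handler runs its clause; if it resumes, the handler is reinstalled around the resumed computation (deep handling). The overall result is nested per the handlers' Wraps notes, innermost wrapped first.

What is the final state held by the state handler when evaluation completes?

Evaluation trace:
ask @ H1 ⇒ 9
put(9) @ H0 ⇒ s:=9
H0 returns (0, 9)
H1 returns (0, 9)
= (0, 9)

Answer: 9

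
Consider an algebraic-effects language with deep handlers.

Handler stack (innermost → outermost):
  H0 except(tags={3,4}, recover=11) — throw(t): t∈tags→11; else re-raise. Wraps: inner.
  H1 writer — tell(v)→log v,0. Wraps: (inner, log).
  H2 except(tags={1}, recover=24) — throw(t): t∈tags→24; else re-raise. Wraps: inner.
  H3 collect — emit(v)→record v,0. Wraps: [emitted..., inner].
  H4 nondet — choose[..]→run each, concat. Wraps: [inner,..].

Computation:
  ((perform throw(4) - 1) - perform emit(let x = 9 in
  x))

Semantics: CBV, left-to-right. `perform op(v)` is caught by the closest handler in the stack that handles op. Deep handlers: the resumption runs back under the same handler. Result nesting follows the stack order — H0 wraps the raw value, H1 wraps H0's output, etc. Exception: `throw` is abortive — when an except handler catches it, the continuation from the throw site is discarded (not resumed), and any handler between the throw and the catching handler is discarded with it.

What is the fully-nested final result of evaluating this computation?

Evaluation trace:
throw(4) @ H0 caught ⇒ 11
H1 returns (11, ())
H2 returns (11, ())
H3 returns [(11, ())]
H4 returns [[(11, ())]]
= [[(11, ())]]

Answer: [[(11, ())]]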